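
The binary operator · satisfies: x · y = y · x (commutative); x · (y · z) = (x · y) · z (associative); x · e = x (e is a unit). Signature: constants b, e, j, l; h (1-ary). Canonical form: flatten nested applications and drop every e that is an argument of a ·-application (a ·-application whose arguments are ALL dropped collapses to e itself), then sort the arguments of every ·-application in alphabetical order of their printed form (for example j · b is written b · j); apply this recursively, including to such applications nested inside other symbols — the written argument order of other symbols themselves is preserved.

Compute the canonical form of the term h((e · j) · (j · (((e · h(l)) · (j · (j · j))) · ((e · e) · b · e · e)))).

Focus inside:  (e · j) · (j · (((e · h(l)) · (j · (j · j))) · ((e · e) · b · e · e)))
Un-nest:  e · j · j · e · h(l) · j · j · j · e · e · b · e · e
Unit:  drop e (×6)
Sort arguments:  b · h(l) · j · j · j · j · j
Put back:  h(b · h(l) · j · j · j · j · j)

Answer: h(b · h(l) · j · j · j · j · j)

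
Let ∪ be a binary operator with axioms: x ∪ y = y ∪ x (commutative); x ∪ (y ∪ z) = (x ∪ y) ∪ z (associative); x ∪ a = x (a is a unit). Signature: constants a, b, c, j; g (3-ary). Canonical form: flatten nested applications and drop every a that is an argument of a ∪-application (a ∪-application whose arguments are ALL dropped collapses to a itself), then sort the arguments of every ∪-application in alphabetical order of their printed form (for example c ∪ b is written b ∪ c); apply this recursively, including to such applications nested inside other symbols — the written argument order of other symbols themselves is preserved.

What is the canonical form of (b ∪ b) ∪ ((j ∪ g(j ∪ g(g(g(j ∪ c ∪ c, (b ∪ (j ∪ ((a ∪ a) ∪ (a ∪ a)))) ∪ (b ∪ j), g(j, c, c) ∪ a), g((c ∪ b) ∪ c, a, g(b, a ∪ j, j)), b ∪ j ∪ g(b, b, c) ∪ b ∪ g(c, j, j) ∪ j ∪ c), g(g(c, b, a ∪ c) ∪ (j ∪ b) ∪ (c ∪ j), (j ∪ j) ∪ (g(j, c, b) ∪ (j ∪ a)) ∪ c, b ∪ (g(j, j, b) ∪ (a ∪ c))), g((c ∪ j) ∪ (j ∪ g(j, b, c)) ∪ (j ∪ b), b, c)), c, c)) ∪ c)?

Flatten:  b ∪ b ∪ j ∪ g(j ∪ g(g(g(j ∪ c ∪ c, (b ∪ (j ∪ ((a ∪ a) ∪ (a ∪ a)))) ∪ (b ∪ j), g(j, c, c) ∪ a), g((c ∪ b) ∪ c, a, g(b, a ∪ j, j)), b ∪ j ∪ g(b, b, c) ∪ b ∪ g(c, j, j) ∪ j ∪ c), g(g(c, b, a ∪ c) ∪ (j ∪ b) ∪ (c ∪ j), (j ∪ j) ∪ (g(j, c, b) ∪ (j ∪ a)) ∪ c, b ∪ (g(j, j, b) ∪ (a ∪ c))), g((c ∪ j) ∪ (j ∪ g(j, b, c)) ∪ (j ∪ b), b, c)), c, c) ∪ c
Inside:  g(j ∪ g(g(g(j ∪ c ∪ c, (b ∪ (j ∪ ((a ∪ a) ∪ (a ∪ a)))) ∪ (b ∪ j), g(j, c, c) ∪ a), g((c ∪ b) ∪ c, a, g(b, a ∪ j, j)), b ∪ j ∪ g(b, b, c) ∪ b ∪ g(c, j, j) ∪ j ∪ c), g(g(c, b, a ∪ c) ∪ (j ∪ b) ∪ (c ∪ j), (j ∪ j) ∪ (g(j, c, b) ∪ (j ∪ a)) ∪ c, b ∪ (g(j, j, b) ∪ (a ∪ c))), g((c ∪ j) ∪ (j ∪ g(j, b, c)) ∪ (j ∪ b), b, c)), c, c)  →  g(g(g(g(c ∪ c ∪ j, b ∪ b ∪ j ∪ j, g(j, c, c)), g(b ∪ c ∪ c, a, g(b, j, j)), b ∪ b ∪ c ∪ g(b, b, c) ∪ g(c, j, j) ∪ j ∪ j), g(b ∪ c ∪ g(c, b, c) ∪ j ∪ j, c ∪ g(j, c, b) ∪ j ∪ j ∪ j, b ∪ c ∪ g(j, j, b)), g(b ∪ c ∪ g(j, b, c) ∪ j ∪ j ∪ j, b, c)) ∪ j, c, c)
Sort arguments:  b ∪ b ∪ c ∪ g(g(g(g(c ∪ c ∪ j, b ∪ b ∪ j ∪ j, g(j, c, c)), g(b ∪ c ∪ c, a, g(b, j, j)), b ∪ b ∪ c ∪ g(b, b, c) ∪ g(c, j, j) ∪ j ∪ j), g(b ∪ c ∪ g(c, b, c) ∪ j ∪ j, c ∪ g(j, c, b) ∪ j ∪ j ∪ j, b ∪ c ∪ g(j, j, b)), g(b ∪ c ∪ g(j, b, c) ∪ j ∪ j ∪ j, b, c)) ∪ j, c, c) ∪ j

Answer: b ∪ b ∪ c ∪ g(g(g(g(c ∪ c ∪ j, b ∪ b ∪ j ∪ j, g(j, c, c)), g(b ∪ c ∪ c, a, g(b, j, j)), b ∪ b ∪ c ∪ g(b, b, c) ∪ g(c, j, j) ∪ j ∪ j), g(b ∪ c ∪ g(c, b, c) ∪ j ∪ j, c ∪ g(j, c, b) ∪ j ∪ j ∪ j, b ∪ c ∪ g(j, j, b)), g(b ∪ c ∪ g(j, b, c) ∪ j ∪ j ∪ j, b, c)) ∪ j, c, c) ∪ j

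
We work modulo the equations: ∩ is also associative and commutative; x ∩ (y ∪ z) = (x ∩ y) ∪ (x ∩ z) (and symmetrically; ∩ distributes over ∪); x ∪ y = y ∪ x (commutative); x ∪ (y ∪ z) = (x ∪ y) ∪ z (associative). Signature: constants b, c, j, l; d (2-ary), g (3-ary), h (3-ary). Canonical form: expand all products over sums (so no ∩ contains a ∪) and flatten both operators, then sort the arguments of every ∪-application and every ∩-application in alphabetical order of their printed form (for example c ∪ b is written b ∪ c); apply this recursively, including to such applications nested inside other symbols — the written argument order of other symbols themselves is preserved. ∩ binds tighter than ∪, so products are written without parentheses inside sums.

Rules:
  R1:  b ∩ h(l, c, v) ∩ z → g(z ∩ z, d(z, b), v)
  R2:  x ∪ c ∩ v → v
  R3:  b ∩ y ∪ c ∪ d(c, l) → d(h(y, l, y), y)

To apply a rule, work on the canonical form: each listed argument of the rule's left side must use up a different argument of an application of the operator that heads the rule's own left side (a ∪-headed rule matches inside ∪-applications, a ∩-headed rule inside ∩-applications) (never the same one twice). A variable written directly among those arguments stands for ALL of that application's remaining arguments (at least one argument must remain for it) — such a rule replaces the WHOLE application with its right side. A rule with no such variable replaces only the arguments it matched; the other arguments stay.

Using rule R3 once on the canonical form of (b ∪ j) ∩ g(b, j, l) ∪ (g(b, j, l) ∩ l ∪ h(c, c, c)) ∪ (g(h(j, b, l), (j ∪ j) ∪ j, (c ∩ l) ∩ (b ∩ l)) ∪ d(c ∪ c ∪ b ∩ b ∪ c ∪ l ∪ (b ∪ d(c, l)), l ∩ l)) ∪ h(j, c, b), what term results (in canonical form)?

Canonical form:  b ∩ g(b, j, l) ∪ d(b ∪ b ∩ b ∪ c ∪ c ∪ c ∪ d(c, l) ∪ l, l ∩ l) ∪ g(b, j, l) ∩ j ∪ g(b, j, l) ∩ l ∪ g(h(j, b, l), j ∪ j ∪ j, b ∩ c ∩ l ∩ l) ∪ h(c, c, c) ∪ h(j, c, b)
Match R3:  consume b ∩ b, c, d(c, l);  y := b
Giving:  b ∩ g(b, j, l) ∪ d(b ∪ c ∪ c ∪ d(h(b, l, b), b) ∪ l, l ∩ l) ∪ g(b, j, l) ∩ j ∪ g(b, j, l) ∩ l ∪ g(h(j, b, l), j ∪ j ∪ j, b ∩ c ∩ l ∩ l) ∪ h(c, c, c) ∪ h(j, c, b)

Answer: b ∩ g(b, j, l) ∪ d(b ∪ c ∪ c ∪ d(h(b, l, b), b) ∪ l, l ∩ l) ∪ g(b, j, l) ∩ j ∪ g(b, j, l) ∩ l ∪ g(h(j, b, l), j ∪ j ∪ j, b ∩ c ∩ l ∩ l) ∪ h(c, c, c) ∪ h(j, c, b)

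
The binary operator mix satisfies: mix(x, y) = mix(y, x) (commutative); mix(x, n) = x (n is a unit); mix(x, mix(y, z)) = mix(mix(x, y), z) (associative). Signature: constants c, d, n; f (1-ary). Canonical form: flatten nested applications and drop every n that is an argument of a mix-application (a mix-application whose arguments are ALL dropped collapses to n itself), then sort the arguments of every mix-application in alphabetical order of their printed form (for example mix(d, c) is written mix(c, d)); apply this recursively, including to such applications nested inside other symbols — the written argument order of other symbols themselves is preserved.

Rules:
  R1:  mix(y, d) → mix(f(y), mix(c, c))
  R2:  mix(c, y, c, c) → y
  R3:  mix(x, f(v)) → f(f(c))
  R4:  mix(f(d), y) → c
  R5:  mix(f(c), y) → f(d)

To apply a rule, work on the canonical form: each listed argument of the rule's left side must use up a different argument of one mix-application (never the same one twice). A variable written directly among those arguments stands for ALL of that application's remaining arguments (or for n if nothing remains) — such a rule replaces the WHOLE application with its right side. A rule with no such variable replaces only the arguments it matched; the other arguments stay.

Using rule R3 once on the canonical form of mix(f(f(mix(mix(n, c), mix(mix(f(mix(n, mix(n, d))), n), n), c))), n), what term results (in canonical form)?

Canonical form:  f(f(mix(c, c, f(d))))
Match R3:  consume f(d);  v := d, x := mix(c, c)
The extension variable absorbs all remaining arguments, so the whole application is rewritten.
Result:  f(f(f(f(c))))

Answer: f(f(f(f(c))))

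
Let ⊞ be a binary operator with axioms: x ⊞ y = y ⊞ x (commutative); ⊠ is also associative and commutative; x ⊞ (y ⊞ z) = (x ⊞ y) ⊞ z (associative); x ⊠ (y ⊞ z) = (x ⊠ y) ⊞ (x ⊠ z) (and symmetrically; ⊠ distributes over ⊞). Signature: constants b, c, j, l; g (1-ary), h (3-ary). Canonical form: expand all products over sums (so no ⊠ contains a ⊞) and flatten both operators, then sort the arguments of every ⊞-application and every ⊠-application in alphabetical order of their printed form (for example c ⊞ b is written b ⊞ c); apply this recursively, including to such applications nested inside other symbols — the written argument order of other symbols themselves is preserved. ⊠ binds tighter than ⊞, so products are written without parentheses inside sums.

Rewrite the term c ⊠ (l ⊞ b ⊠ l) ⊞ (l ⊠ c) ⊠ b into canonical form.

Answer: b ⊠ c ⊠ l ⊞ b ⊠ c ⊠ l ⊞ c ⊠ l

Derivation:
Distribute:  c ⊠ l ⊞ b ⊠ c ⊠ l ⊞ b ⊠ c ⊠ l
Sort arguments:  b ⊠ c ⊠ l ⊞ b ⊠ c ⊠ l ⊞ c ⊠ l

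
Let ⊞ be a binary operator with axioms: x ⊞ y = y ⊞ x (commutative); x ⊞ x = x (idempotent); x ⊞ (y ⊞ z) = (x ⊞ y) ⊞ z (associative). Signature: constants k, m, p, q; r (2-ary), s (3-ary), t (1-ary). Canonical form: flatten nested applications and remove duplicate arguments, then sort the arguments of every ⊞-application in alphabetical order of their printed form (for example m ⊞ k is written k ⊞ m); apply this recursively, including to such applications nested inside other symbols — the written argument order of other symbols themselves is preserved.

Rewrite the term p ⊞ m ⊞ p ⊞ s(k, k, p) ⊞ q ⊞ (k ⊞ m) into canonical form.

Answer: k ⊞ m ⊞ p ⊞ q ⊞ s(k, k, p)

Derivation:
Merge nested applications:  p ⊞ m ⊞ p ⊞ s(k, k, p) ⊞ q ⊞ k ⊞ m
Drop duplicates:  drop duplicate p, m
Sort:  k ⊞ m ⊞ p ⊞ q ⊞ s(k, k, p)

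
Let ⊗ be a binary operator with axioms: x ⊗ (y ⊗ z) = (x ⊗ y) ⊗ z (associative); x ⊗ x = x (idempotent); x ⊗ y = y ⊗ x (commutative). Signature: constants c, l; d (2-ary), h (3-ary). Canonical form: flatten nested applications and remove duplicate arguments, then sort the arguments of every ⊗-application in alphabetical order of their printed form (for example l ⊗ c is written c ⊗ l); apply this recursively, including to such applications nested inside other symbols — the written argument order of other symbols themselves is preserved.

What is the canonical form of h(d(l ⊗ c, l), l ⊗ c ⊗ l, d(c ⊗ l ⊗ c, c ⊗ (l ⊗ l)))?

Answer: h(d(c ⊗ l, l), c ⊗ l, d(c ⊗ l, c ⊗ l))

Derivation:
Descend into:  c ⊗ (l ⊗ l)
Merge nested applications:  c ⊗ l ⊗ l
Drop duplicates:  drop duplicate l
Sort arguments:  c ⊗ l
Put back:  h(d(c ⊗ l, l), c ⊗ l, d(c ⊗ l, c ⊗ l))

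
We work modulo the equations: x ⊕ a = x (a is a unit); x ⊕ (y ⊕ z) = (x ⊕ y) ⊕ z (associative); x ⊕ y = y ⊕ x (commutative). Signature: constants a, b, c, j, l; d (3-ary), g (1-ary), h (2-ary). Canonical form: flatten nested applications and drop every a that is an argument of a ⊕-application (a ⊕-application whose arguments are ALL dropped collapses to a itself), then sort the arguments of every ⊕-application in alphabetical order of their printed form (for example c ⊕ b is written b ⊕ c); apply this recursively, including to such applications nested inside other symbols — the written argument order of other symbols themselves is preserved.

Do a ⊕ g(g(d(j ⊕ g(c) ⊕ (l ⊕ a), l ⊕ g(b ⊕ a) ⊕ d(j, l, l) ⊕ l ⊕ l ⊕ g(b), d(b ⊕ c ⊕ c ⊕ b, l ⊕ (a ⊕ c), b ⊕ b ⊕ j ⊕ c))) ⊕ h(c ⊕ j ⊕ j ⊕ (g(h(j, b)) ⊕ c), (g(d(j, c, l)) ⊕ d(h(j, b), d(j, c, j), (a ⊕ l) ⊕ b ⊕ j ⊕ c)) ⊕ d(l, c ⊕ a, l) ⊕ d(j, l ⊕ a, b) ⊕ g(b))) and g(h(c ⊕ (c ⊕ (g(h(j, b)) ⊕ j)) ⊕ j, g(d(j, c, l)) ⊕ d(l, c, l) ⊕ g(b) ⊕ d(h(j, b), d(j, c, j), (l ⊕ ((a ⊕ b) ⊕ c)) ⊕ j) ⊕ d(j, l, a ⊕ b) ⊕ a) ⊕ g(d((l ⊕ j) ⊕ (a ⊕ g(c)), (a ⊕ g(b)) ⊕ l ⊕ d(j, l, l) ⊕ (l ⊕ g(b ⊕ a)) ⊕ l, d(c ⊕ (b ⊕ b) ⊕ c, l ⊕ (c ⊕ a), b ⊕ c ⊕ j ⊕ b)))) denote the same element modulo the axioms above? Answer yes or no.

Left:  a ⊕ g(g(d(j ⊕ g(c) ⊕ (l ⊕ a), l ⊕ g(b ⊕ a) ⊕ d(j, l, l) ⊕ l ⊕ l ⊕ g(b), d(b ⊕ c ⊕ c ⊕ b, l ⊕ (a ⊕ c), b ⊕ b ⊕ j ⊕ c))) ⊕ h(c ⊕ j ⊕ j ⊕ (g(h(j, b)) ⊕ c), (g(d(j, c, l)) ⊕ d(h(j, b), d(j, c, j), (a ⊕ l) ⊕ b ⊕ j ⊕ c)) ⊕ d(l, c ⊕ a, l) ⊕ d(j, l ⊕ a, b) ⊕ g(b)))
  Inside:  g(g(d(j ⊕ g(c) ⊕ (l ⊕ a), l ⊕ g(b ⊕ a) ⊕ d(j, l, l) ⊕ l ⊕ l ⊕ g(b), d(b ⊕ c ⊕ c ⊕ b, l ⊕ (a ⊕ c), b ⊕ b ⊕ j ⊕ c))) ⊕ h(c ⊕ j ⊕ j ⊕ (g(h(j, b)) ⊕ c), (g(d(j, c, l)) ⊕ d(h(j, b), d(j, c, j), (a ⊕ l) ⊕ b ⊕ j ⊕ c)) ⊕ d(l, c ⊕ a, l) ⊕ d(j, l ⊕ a, b) ⊕ g(b)))  →  g(g(d(g(c) ⊕ j ⊕ l, d(j, l, l) ⊕ g(b) ⊕ g(b) ⊕ l ⊕ l ⊕ l, d(b ⊕ b ⊕ c ⊕ c, c ⊕ l, b ⊕ b ⊕ c ⊕ j))) ⊕ h(c ⊕ c ⊕ g(h(j, b)) ⊕ j ⊕ j, d(h(j, b), d(j, c, j), b ⊕ c ⊕ j ⊕ l) ⊕ d(j, l, b) ⊕ d(l, c, l) ⊕ g(b) ⊕ g(d(j, c, l))))
  Unit:  drop a
  Sort:  g(g(d(g(c) ⊕ j ⊕ l, d(j, l, l) ⊕ g(b) ⊕ g(b) ⊕ l ⊕ l ⊕ l, d(b ⊕ b ⊕ c ⊕ c, c ⊕ l, b ⊕ b ⊕ c ⊕ j))) ⊕ h(c ⊕ c ⊕ g(h(j, b)) ⊕ j ⊕ j, d(h(j, b), d(j, c, j), b ⊕ c ⊕ j ⊕ l) ⊕ d(j, l, b) ⊕ d(l, c, l) ⊕ g(b) ⊕ g(d(j, c, l))))
Right:  g(h(c ⊕ (c ⊕ (g(h(j, b)) ⊕ j)) ⊕ j, g(d(j, c, l)) ⊕ d(l, c, l) ⊕ g(b) ⊕ d(h(j, b), d(j, c, j), (l ⊕ ((a ⊕ b) ⊕ c)) ⊕ j) ⊕ d(j, l, a ⊕ b) ⊕ a) ⊕ g(d((l ⊕ j) ⊕ (a ⊕ g(c)), (a ⊕ g(b)) ⊕ l ⊕ d(j, l, l) ⊕ (l ⊕ g(b ⊕ a)) ⊕ l, d(c ⊕ (b ⊕ b) ⊕ c, l ⊕ (c ⊕ a), b ⊕ c ⊕ j ⊕ b))))
  Work inside:  h(c ⊕ (c ⊕ (g(h(j, b)) ⊕ j)) ⊕ j, g(d(j, c, l)) ⊕ d(l, c, l) ⊕ g(b) ⊕ d(h(j, b), d(j, c, j), (l ⊕ ((a ⊕ b) ⊕ c)) ⊕ j) ⊕ d(j, l, a ⊕ b) ⊕ a) ⊕ g(d((l ⊕ j) ⊕ (a ⊕ g(c)), (a ⊕ g(b)) ⊕ l ⊕ d(j, l, l) ⊕ (l ⊕ g(b ⊕ a)) ⊕ l, d(c ⊕ (b ⊕ b) ⊕ c, l ⊕ (c ⊕ a), b ⊕ c ⊕ j ⊕ b)))
  Simplify inside:  h(c ⊕ (c ⊕ (g(h(j, b)) ⊕ j)) ⊕ j, g(d(j, c, l)) ⊕ d(l, c, l) ⊕ g(b) ⊕ d(h(j, b), d(j, c, j), (l ⊕ ((a ⊕ b) ⊕ c)) ⊕ j) ⊕ d(j, l, a ⊕ b) ⊕ a)  →  h(c ⊕ c ⊕ g(h(j, b)) ⊕ j ⊕ j, d(h(j, b), d(j, c, j), b ⊕ c ⊕ j ⊕ l) ⊕ d(j, l, b) ⊕ d(l, c, l) ⊕ g(b) ⊕ g(d(j, c, l)))
  Simplify inside:  g(d((l ⊕ j) ⊕ (a ⊕ g(c)), (a ⊕ g(b)) ⊕ l ⊕ d(j, l, l) ⊕ (l ⊕ g(b ⊕ a)) ⊕ l, d(c ⊕ (b ⊕ b) ⊕ c, l ⊕ (c ⊕ a), b ⊕ c ⊕ j ⊕ b)))  →  g(d(g(c) ⊕ j ⊕ l, d(j, l, l) ⊕ g(b) ⊕ g(b) ⊕ l ⊕ l ⊕ l, d(b ⊕ b ⊕ c ⊕ c, c ⊕ l, b ⊕ b ⊕ c ⊕ j)))
  Order the arguments:  g(d(g(c) ⊕ j ⊕ l, d(j, l, l) ⊕ g(b) ⊕ g(b) ⊕ l ⊕ l ⊕ l, d(b ⊕ b ⊕ c ⊕ c, c ⊕ l, b ⊕ b ⊕ c ⊕ j))) ⊕ h(c ⊕ c ⊕ g(h(j, b)) ⊕ j ⊕ j, d(h(j, b), d(j, c, j), b ⊕ c ⊕ j ⊕ l) ⊕ d(j, l, b) ⊕ d(l, c, l) ⊕ g(b) ⊕ g(d(j, c, l)))
  Put back:  g(g(d(g(c) ⊕ j ⊕ l, d(j, l, l) ⊕ g(b) ⊕ g(b) ⊕ l ⊕ l ⊕ l, d(b ⊕ b ⊕ c ⊕ c, c ⊕ l, b ⊕ b ⊕ c ⊕ j))) ⊕ h(c ⊕ c ⊕ g(h(j, b)) ⊕ j ⊕ j, d(h(j, b), d(j, c, j), b ⊕ c ⊕ j ⊕ l) ⊕ d(j, l, b) ⊕ d(l, c, l) ⊕ g(b) ⊕ g(d(j, c, l))))

Answer: yes — both canonical forms are g(g(d(g(c) ⊕ j ⊕ l, d(j, l, l) ⊕ g(b) ⊕ g(b) ⊕ l ⊕ l ⊕ l, d(b ⊕ b ⊕ c ⊕ c, c ⊕ l, b ⊕ b ⊕ c ⊕ j))) ⊕ h(c ⊕ c ⊕ g(h(j, b)) ⊕ j ⊕ j, d(h(j, b), d(j, c, j), b ⊕ c ⊕ j ⊕ l) ⊕ d(j, l, b) ⊕ d(l, c, l) ⊕ g(b) ⊕ g(d(j, c, l))))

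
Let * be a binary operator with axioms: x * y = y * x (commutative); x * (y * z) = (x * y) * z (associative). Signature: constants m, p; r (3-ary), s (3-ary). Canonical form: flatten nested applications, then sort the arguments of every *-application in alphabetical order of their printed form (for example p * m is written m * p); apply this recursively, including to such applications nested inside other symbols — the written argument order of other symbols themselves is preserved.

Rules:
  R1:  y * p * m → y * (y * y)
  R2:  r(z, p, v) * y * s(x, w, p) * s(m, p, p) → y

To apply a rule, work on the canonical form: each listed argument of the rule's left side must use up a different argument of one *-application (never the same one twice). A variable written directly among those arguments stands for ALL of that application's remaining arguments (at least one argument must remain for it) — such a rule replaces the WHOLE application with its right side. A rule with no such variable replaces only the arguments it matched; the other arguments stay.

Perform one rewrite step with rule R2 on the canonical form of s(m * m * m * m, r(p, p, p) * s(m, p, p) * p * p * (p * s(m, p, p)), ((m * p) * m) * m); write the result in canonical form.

Canonical form:  s(m * m * m * m, p * p * p * r(p, p, p) * s(m, p, p) * s(m, p, p), m * m * m * p)
Match R2:  consume r(p, p, p), s(m, p, p), s(m, p, p);  v := p, w := p, x := m, y := p * p * p, z := p
The extension variable absorbs all remaining arguments, so the whole application is rewritten.
Giving:  s(m * m * m * m, p * p * p, m * m * m * p)

Answer: s(m * m * m * m, p * p * p, m * m * m * p)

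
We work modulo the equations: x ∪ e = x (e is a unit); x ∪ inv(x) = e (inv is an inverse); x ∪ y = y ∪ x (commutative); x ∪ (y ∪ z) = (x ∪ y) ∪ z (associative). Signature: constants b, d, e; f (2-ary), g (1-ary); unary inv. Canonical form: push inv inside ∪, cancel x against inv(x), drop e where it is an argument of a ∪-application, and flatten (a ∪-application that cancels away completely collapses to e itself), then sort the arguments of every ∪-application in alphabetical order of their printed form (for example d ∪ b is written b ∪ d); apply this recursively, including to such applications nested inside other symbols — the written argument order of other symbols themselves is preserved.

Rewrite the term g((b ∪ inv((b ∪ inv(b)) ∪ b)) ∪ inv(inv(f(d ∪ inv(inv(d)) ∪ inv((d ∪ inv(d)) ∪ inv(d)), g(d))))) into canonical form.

Focus inside:  (b ∪ inv((b ∪ inv(b)) ∪ b)) ∪ inv(inv(f(d ∪ inv(inv(d)) ∪ inv((d ∪ inv(d)) ∪ inv(d)), g(d))))
Push inv inside:  distribute inv over ∪ and collapse double inv
Cancel:  b cancels
Collect:  f(d ∪ d ∪ d, g(d))
Rebuild:  g(f(d ∪ d ∪ d, g(d)))

Answer: g(f(d ∪ d ∪ d, g(d)))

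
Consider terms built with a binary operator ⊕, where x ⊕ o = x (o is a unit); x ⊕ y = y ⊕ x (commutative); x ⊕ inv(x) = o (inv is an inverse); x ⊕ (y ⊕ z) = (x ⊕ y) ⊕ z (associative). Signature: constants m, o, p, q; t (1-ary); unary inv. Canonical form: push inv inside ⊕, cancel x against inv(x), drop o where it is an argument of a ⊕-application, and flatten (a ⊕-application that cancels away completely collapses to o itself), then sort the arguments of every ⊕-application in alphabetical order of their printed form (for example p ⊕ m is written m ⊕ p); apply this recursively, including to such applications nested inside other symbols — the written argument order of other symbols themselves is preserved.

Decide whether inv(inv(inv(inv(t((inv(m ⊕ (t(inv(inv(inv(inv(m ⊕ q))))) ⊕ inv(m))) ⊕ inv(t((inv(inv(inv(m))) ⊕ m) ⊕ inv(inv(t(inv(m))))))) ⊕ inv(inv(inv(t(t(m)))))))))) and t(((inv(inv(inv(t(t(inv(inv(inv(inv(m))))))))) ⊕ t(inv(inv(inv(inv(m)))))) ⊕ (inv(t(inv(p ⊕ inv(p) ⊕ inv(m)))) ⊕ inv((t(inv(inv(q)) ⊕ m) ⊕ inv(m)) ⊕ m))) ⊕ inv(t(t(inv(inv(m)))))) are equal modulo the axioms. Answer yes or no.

Answer: no — t(inv(t(m ⊕ q)) ⊕ inv(t(t(inv(m)))) ⊕ inv(t(t(m)))) vs t(inv(t(m ⊕ q)) ⊕ inv(t(t(m))) ⊕ inv(t(t(m))))

Derivation:
Left:  inv(inv(inv(inv(t((inv(m ⊕ (t(inv(inv(inv(inv(m ⊕ q))))) ⊕ inv(m))) ⊕ inv(t((inv(inv(inv(m))) ⊕ m) ⊕ inv(inv(t(inv(m))))))) ⊕ inv(inv(inv(t(t(m))))))))))
  Push inv inside:  distribute inv over ⊕ and collapse double inv
  Combine occurrences:  t(inv(t(m ⊕ q)) ⊕ inv(t(t(inv(m)))) ⊕ inv(t(t(m))))
Right:  t(((inv(inv(inv(t(t(inv(inv(inv(inv(m))))))))) ⊕ t(inv(inv(inv(inv(m)))))) ⊕ (inv(t(inv(p ⊕ inv(p) ⊕ inv(m)))) ⊕ inv((t(inv(inv(q)) ⊕ m) ⊕ inv(m)) ⊕ m))) ⊕ inv(t(t(inv(inv(m))))))
  Focus inside:  ((inv(inv(inv(t(t(inv(inv(inv(inv(m))))))))) ⊕ t(inv(inv(inv(inv(m)))))) ⊕ (inv(t(inv(p ⊕ inv(p) ⊕ inv(m)))) ⊕ inv((t(inv(inv(q)) ⊕ m) ⊕ inv(m)) ⊕ m))) ⊕ inv(t(t(inv(inv(m)))))
  Push inv inside:  distribute inv over ⊕ and collapse double inv
  Inverses cancel:  t(m) cancels; m cancels
  Collect terms:  inv(t(t(m))) ⊕ inv(t(t(m))) ⊕ inv(t(m ⊕ q))
  Sort:  inv(t(m ⊕ q)) ⊕ inv(t(t(m))) ⊕ inv(t(t(m)))
  Rebuild:  t(inv(t(m ⊕ q)) ⊕ inv(t(t(m))) ⊕ inv(t(t(m))))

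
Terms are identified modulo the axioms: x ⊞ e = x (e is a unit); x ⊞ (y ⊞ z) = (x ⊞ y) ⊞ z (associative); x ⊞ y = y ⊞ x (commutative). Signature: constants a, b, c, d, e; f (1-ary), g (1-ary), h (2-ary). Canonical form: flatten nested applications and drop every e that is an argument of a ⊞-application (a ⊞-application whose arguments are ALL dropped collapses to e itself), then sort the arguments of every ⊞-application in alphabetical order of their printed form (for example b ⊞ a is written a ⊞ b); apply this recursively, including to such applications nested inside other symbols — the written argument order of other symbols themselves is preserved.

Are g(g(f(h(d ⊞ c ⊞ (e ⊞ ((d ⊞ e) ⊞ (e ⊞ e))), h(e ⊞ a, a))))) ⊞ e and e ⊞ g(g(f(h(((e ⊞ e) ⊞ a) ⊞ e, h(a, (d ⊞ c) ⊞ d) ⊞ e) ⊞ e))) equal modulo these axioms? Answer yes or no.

Left:  g(g(f(h(d ⊞ c ⊞ (e ⊞ ((d ⊞ e) ⊞ (e ⊞ e))), h(e ⊞ a, a))))) ⊞ e
  Inside:  g(g(f(h(d ⊞ c ⊞ (e ⊞ ((d ⊞ e) ⊞ (e ⊞ e))), h(e ⊞ a, a)))))  →  g(g(f(h(c ⊞ d ⊞ d, h(a, a)))))
  Units out:  drop e
  Sort:  g(g(f(h(c ⊞ d ⊞ d, h(a, a)))))
Right:  e ⊞ g(g(f(h(((e ⊞ e) ⊞ a) ⊞ e, h(a, (d ⊞ c) ⊞ d) ⊞ e) ⊞ e)))
  Inside:  g(g(f(h(((e ⊞ e) ⊞ a) ⊞ e, h(a, (d ⊞ c) ⊞ d) ⊞ e) ⊞ e)))  →  g(g(f(h(a, h(a, c ⊞ d ⊞ d)))))
  Units out:  drop e
  Sort arguments:  g(g(f(h(a, h(a, c ⊞ d ⊞ d)))))

Answer: no — g(g(f(h(c ⊞ d ⊞ d, h(a, a))))) vs g(g(f(h(a, h(a, c ⊞ d ⊞ d)))))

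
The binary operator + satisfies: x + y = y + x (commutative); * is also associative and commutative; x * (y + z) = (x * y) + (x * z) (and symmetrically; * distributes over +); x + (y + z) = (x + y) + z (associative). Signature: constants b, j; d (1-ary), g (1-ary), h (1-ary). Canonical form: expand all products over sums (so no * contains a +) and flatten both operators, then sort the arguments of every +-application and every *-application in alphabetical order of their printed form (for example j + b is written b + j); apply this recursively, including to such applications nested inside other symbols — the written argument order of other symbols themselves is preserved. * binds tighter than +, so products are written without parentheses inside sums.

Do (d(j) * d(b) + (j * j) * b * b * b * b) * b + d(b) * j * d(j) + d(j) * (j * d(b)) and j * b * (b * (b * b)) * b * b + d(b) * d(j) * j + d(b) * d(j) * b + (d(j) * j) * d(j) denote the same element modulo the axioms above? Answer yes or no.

Left:  (d(j) * d(b) + (j * j) * b * b * b * b) * b + d(b) * j * d(j) + d(j) * (j * d(b))
  Distribute:  b * d(b) * d(j) + b * b * b * b * b * j * j + d(b) * d(j) * j + d(b) * d(j) * j
  Sort arguments:  b * b * b * b * b * j * j + b * d(b) * d(j) + d(b) * d(j) * j + d(b) * d(j) * j
Right:  j * b * (b * (b * b)) * b * b + d(b) * d(j) * j + d(b) * d(j) * b + (d(j) * j) * d(j)
  Flatten:  b * b * b * b * b * b * j + d(b) * d(j) * j + b * d(b) * d(j) + d(j) * d(j) * j
  Sort:  b * b * b * b * b * b * j + b * d(b) * d(j) + d(b) * d(j) * j + d(j) * d(j) * j

Answer: no — b * b * b * b * b * j * j + b * d(b) * d(j) + d(b) * d(j) * j + d(b) * d(j) * j vs b * b * b * b * b * b * j + b * d(b) * d(j) + d(b) * d(j) * j + d(j) * d(j) * j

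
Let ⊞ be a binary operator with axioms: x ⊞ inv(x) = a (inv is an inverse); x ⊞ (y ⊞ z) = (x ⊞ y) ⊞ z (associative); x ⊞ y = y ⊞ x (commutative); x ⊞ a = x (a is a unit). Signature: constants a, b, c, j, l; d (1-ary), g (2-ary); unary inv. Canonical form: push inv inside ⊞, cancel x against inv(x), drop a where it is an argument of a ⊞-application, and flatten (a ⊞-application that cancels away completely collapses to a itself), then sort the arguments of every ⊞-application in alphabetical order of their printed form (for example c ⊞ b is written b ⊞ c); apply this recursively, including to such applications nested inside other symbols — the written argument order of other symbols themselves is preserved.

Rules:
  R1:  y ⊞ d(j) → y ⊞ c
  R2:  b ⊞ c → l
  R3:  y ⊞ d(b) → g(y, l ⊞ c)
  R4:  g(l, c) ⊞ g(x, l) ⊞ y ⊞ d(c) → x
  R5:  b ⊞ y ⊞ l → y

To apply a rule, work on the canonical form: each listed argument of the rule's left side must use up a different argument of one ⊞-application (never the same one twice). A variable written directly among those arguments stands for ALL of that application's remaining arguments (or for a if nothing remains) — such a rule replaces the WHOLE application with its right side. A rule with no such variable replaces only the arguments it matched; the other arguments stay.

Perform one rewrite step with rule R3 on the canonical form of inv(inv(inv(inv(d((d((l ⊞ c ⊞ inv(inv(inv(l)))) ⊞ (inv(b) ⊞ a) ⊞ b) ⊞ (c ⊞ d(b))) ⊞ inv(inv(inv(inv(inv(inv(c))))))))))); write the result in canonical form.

Answer: d(g(c ⊞ c ⊞ d(c), c ⊞ l))

Derivation:
Canonical form:  d(c ⊞ c ⊞ d(b) ⊞ d(c))
Match R3:  consume d(b);  y := c ⊞ c ⊞ d(c)
Every leftover argument binds to the variable; the entire application is replaced.
Giving:  d(g(c ⊞ c ⊞ d(c), c ⊞ l))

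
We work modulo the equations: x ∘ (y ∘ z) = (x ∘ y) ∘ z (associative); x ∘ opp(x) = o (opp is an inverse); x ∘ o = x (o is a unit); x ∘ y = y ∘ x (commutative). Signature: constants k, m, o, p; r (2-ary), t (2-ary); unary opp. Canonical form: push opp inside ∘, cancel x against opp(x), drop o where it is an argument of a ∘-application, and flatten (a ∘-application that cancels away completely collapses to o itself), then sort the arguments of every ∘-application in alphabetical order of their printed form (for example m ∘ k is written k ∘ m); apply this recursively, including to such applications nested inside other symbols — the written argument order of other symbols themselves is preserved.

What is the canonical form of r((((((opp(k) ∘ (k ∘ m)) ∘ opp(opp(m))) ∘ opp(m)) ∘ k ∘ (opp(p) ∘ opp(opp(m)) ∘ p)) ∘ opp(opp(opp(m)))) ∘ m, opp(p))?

Work inside:  (((((opp(k) ∘ (k ∘ m)) ∘ opp(opp(m))) ∘ opp(m)) ∘ k ∘ (opp(p) ∘ opp(opp(m)) ∘ p)) ∘ opp(opp(opp(m)))) ∘ m
Push opp inside:  distribute opp over ∘ and collapse double opp
Inverses cancel:  p cancels
Combine occurrences:  k ∘ m ∘ m
Rebuild:  r(k ∘ m ∘ m, opp(p))

Answer: r(k ∘ m ∘ m, opp(p))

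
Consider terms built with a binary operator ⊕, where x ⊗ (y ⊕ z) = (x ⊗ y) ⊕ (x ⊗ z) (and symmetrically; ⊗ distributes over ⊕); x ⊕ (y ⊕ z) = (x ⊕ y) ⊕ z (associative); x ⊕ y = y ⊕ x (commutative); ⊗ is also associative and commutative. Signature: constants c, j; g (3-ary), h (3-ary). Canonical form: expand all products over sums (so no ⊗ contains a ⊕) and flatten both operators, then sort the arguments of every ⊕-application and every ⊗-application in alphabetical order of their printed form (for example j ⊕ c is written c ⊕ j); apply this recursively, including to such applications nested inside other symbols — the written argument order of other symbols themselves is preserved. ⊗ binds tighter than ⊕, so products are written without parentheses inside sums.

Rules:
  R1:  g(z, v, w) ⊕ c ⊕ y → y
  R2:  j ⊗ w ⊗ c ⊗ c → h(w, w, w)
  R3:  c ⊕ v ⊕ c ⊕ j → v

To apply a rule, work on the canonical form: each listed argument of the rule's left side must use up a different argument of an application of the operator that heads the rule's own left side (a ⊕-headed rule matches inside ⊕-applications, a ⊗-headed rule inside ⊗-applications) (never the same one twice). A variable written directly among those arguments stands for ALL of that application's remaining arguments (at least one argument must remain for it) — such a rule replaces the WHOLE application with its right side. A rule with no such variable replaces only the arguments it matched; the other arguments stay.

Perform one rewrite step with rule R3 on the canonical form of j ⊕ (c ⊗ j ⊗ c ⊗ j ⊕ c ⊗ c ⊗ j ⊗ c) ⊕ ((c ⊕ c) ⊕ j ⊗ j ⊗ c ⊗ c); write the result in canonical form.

Canonical form:  c ⊕ c ⊕ c ⊗ c ⊗ c ⊗ j ⊕ c ⊗ c ⊗ j ⊗ j ⊕ c ⊗ c ⊗ j ⊗ j ⊕ j
Apply R3:  consuming c, c, j;  v := c ⊗ c ⊗ c ⊗ j ⊕ c ⊗ c ⊗ j ⊗ j ⊕ c ⊗ c ⊗ j ⊗ j
The extension variable absorbs all remaining arguments, so the whole application is rewritten.
Giving:  c ⊗ c ⊗ c ⊗ j ⊕ c ⊗ c ⊗ j ⊗ j ⊕ c ⊗ c ⊗ j ⊗ j

Answer: c ⊗ c ⊗ c ⊗ j ⊕ c ⊗ c ⊗ j ⊗ j ⊕ c ⊗ c ⊗ j ⊗ j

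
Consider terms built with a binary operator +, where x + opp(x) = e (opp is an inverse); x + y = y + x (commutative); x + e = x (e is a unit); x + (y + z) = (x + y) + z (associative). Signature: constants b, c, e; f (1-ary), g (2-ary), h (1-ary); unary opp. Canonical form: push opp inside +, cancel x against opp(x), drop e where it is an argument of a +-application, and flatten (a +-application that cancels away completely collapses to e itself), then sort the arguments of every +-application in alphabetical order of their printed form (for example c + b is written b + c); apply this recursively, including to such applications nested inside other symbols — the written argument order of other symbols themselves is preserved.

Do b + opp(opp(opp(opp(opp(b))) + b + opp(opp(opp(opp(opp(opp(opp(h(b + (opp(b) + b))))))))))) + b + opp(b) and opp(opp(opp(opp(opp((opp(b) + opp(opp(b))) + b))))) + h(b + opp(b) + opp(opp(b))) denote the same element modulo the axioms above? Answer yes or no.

Left:  b + opp(opp(opp(opp(opp(b))) + b + opp(opp(opp(opp(opp(opp(opp(h(b + (opp(b) + b))))))))))) + b + opp(b)
  Push opp inside:  distribute opp over + and collapse double opp
  Collect terms:  b + opp(h(b))
Right:  opp(opp(opp(opp(opp((opp(b) + opp(opp(b))) + b))))) + h(b + opp(b) + opp(opp(b)))
  Push opp inside:  distribute opp over + and collapse double opp
  Combine occurrences:  opp(b) + h(b)
  Sort:  h(b) + opp(b)

Answer: no — b + opp(h(b)) vs h(b) + opp(b)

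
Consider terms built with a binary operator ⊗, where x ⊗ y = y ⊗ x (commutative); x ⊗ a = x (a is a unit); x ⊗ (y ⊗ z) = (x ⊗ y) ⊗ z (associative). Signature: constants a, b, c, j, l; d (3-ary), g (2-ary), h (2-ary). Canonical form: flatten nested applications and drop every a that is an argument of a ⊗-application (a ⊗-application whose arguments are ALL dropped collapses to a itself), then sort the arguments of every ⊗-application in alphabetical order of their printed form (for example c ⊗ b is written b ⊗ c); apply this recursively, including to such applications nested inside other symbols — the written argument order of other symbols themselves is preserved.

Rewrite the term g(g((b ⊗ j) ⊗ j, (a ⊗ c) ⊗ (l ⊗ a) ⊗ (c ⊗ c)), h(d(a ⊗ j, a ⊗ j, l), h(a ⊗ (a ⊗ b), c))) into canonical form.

Answer: g(g(b ⊗ j ⊗ j, c ⊗ c ⊗ c ⊗ l), h(d(j, j, l), h(b, c)))

Derivation:
Work inside:  (a ⊗ c) ⊗ (l ⊗ a) ⊗ (c ⊗ c)
Merge nested applications:  a ⊗ c ⊗ l ⊗ a ⊗ c ⊗ c
Unit:  drop a (×2)
Sort:  c ⊗ c ⊗ c ⊗ l
Rebuild:  g(g(b ⊗ j ⊗ j, c ⊗ c ⊗ c ⊗ l), h(d(j, j, l), h(b, c)))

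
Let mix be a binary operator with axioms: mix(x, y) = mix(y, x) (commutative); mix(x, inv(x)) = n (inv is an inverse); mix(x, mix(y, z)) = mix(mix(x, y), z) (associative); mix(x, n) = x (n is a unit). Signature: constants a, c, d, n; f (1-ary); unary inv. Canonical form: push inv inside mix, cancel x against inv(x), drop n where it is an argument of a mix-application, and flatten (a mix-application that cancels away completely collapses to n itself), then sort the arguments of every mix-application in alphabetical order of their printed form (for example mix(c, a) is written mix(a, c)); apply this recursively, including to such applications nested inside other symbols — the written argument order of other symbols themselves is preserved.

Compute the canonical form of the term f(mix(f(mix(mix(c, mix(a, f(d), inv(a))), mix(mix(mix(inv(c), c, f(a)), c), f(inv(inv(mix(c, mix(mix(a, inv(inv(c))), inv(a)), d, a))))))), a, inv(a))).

Focus inside:  mix(f(mix(mix(c, mix(a, f(d), inv(a))), mix(mix(mix(inv(c), c, f(a)), c), f(inv(inv(mix(c, mix(mix(a, inv(inv(c))), inv(a)), d, a))))))), a, inv(a))
Push inv inside:  distribute inv over mix and collapse double inv
Inverses cancel:  a cancels
Collect:  f(mix(c, c, f(a), f(d), f(mix(a, c, c, d))))
Rebuild:  f(f(mix(c, c, f(a), f(d), f(mix(a, c, c, d)))))

Answer: f(f(mix(c, c, f(a), f(d), f(mix(a, c, c, d)))))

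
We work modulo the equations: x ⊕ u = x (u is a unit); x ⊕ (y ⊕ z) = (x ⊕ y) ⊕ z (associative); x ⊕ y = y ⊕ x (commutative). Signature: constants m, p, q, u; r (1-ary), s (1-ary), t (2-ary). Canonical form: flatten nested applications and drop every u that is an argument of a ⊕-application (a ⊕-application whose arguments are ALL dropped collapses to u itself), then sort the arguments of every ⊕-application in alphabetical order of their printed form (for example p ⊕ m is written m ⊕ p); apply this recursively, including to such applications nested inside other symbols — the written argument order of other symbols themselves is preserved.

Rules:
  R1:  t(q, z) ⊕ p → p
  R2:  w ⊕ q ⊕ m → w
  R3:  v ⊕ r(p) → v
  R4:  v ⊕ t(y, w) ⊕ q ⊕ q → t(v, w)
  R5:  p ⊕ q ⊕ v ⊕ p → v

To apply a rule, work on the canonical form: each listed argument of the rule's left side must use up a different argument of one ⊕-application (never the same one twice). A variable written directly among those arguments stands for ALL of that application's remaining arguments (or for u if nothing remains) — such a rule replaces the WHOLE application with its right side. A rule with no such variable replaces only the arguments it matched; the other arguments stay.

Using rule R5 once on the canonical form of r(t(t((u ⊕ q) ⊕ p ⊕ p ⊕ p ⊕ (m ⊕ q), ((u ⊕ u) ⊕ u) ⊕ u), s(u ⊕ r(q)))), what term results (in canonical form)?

Answer: r(t(t(m ⊕ p ⊕ q, u), s(r(q))))

Derivation:
Canonical form:  r(t(t(m ⊕ p ⊕ p ⊕ p ⊕ q ⊕ q, u), s(r(q))))
Apply R5:  consuming p, p, q;  v := m ⊕ p ⊕ q
The extension variable absorbs all remaining arguments, so the whole application is rewritten.
Result:  r(t(t(m ⊕ p ⊕ q, u), s(r(q))))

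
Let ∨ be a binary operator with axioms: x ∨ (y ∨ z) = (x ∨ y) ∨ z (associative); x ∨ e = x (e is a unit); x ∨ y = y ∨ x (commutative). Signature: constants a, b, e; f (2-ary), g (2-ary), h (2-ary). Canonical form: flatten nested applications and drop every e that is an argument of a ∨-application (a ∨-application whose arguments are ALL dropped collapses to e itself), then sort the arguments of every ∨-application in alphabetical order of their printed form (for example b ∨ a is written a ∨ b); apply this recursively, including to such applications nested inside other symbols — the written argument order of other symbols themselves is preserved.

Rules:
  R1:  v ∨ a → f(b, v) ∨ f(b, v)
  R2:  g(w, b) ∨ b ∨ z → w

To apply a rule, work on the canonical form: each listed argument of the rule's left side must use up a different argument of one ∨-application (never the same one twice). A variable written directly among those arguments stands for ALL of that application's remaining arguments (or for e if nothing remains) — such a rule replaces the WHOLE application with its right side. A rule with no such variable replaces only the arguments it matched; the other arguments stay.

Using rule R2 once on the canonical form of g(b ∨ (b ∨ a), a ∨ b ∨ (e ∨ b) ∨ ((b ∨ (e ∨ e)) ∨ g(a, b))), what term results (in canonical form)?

Canonical form:  g(a ∨ b ∨ b, a ∨ b ∨ b ∨ b ∨ g(a, b))
R2 matches:  uses b, g(a, b);  w := a, z := a ∨ b ∨ b
The variable takes the whole remainder — replace the entire application.
Result:  g(a ∨ b ∨ b, a)

Answer: g(a ∨ b ∨ b, a)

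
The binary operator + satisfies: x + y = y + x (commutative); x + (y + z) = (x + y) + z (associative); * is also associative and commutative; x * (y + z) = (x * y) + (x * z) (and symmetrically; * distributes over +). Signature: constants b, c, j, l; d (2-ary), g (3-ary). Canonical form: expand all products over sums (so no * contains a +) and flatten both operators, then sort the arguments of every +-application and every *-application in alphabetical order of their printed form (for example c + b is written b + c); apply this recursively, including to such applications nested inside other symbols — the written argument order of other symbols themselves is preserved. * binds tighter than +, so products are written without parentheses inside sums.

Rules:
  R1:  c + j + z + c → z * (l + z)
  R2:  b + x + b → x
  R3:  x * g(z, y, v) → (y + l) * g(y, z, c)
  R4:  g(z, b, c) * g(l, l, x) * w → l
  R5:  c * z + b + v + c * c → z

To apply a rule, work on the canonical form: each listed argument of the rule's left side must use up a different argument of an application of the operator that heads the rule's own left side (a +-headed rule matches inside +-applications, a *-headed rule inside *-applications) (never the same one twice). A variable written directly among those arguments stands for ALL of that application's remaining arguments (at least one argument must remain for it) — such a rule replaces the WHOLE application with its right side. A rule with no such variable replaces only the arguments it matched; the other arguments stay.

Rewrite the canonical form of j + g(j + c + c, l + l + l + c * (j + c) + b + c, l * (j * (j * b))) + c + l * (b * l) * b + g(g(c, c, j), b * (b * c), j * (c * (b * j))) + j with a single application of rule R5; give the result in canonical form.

Canonical form:  b * b * l * l + c + g(c + c + j, b + c + c * c + c * j + l + l + l, b * j * j * l) + g(g(c, c, j), b * b * c, b * c * j * j) + j + j
Match R5:  consume b, c * c, c * j;  v := c + l + l + l, z := j
The variable takes the whole remainder — replace the entire application.
New term:  b * b * l * l + c + g(c + c + j, j, b * j * j * l) + g(g(c, c, j), b * b * c, b * c * j * j) + j + j

Answer: b * b * l * l + c + g(c + c + j, j, b * j * j * l) + g(g(c, c, j), b * b * c, b * c * j * j) + j + j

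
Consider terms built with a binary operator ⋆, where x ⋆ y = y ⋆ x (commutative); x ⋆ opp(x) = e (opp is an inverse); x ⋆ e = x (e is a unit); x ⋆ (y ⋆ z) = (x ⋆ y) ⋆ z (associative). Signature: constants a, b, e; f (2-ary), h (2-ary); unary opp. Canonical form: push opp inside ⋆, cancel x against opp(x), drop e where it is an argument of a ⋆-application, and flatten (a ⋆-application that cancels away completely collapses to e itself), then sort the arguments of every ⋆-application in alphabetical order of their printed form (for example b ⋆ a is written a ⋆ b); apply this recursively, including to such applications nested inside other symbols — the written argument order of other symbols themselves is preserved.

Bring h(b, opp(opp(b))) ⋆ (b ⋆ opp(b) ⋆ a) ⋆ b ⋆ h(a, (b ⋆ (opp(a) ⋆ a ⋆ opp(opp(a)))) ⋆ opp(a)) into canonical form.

Answer: a ⋆ b ⋆ h(a, b) ⋆ h(b, b)

Derivation:
Push opp inside:  distribute opp over ⋆ and collapse double opp
Collect:  h(b, b) ⋆ b ⋆ a ⋆ h(a, b)
Order the arguments:  a ⋆ b ⋆ h(a, b) ⋆ h(b, b)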